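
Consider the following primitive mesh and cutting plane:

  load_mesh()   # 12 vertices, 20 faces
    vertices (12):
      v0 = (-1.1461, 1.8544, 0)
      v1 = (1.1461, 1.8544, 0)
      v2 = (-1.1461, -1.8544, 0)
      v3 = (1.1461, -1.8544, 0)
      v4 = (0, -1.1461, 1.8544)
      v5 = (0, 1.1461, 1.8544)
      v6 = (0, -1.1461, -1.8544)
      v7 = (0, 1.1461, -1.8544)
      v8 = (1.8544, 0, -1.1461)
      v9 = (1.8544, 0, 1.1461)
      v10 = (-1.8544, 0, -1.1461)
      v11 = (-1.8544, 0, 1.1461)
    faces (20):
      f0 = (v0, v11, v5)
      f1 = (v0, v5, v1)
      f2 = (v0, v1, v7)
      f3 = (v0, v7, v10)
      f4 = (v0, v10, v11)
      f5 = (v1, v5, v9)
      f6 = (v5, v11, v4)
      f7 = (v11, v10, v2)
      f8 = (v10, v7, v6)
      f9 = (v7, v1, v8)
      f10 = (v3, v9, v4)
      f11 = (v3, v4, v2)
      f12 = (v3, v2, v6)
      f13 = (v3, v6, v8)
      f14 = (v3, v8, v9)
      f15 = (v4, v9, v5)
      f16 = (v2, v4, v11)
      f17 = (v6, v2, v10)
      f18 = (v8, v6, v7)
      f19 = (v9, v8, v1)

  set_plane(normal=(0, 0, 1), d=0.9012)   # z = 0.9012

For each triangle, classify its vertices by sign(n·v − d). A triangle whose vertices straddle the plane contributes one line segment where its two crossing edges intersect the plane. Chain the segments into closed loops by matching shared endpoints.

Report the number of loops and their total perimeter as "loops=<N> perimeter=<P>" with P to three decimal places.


Straddling triangles (10 of 20):
  (v0,v11,v5) [-++] → (-1.70305, 0.39625, 0.9012)–(-0.589119, 1.51018, 0.9012)  len=1.5753
  (v0,v5,v1) [-+-] → (-0.589119, 1.51018, 0.9012)–(0.589119, 1.51018, 0.9012)  len=1.1782
  (v0,v10,v11) [--+] → (-1.8544, 0, 0.9012)–(-1.70305, 0.39625, 0.9012)  len=0.4242
  (v1,v5,v9) [-++] → (0.589119, 1.51018, 0.9012)–(1.70305, 0.39625, 0.9012)  len=1.5753
  (v11,v10,v2) [+--] → (-1.8544, 0, 0.9012)–(-1.70305, -0.39625, 0.9012)  len=0.4242
  (v3,v9,v4) [-++] → (1.70305, -0.39625, 0.9012)–(0.589119, -1.51018, 0.9012)  len=1.5753
  (v3,v4,v2) [-+-] → (0.589119, -1.51018, 0.9012)–(-0.589119, -1.51018, 0.9012)  len=1.1782
  (v3,v8,v9) [--+] → (1.8544, 0, 0.9012)–(1.70305, -0.39625, 0.9012)  len=0.4242
  (v2,v4,v11) [-++] → (-0.589119, -1.51018, 0.9012)–(-1.70305, -0.39625, 0.9012)  len=1.5753
  (v9,v8,v1) [+--] → (1.8544, 0, 0.9012)–(1.70305, 0.39625, 0.9012)  len=0.4242

Chained into 1 loop(s):
  loop 1: 10 segments, perimeter = 10.3545
Total perimeter = 10.355

loops=1 perimeter=10.355


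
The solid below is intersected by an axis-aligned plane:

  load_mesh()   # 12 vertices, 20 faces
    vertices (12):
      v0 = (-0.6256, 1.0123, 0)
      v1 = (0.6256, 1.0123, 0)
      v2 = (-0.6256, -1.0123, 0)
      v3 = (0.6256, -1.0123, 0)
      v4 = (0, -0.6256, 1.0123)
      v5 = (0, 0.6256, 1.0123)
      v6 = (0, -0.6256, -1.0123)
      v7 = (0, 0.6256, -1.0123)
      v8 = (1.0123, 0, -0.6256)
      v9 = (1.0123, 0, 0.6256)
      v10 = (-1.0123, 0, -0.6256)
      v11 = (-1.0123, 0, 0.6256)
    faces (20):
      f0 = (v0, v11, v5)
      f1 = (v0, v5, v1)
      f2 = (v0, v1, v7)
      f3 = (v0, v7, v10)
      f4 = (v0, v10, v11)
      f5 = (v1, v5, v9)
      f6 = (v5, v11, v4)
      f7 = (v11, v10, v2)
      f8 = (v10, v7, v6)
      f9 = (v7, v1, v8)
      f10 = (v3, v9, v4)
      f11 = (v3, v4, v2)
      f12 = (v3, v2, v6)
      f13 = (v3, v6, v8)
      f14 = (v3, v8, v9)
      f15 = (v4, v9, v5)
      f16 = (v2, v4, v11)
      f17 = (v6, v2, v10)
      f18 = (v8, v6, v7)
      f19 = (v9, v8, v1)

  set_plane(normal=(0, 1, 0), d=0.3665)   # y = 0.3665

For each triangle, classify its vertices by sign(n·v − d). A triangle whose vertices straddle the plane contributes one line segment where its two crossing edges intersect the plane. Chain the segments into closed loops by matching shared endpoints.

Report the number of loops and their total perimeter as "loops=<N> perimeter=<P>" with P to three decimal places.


Straddling triangles (10 of 20):
  (v0,v11,v5) [+-+] → (-0.872296, 0.3665, 0.399104)–(-0.419257, 0.3665, 0.852143)  len=0.6407
  (v0,v7,v10) [++-] → (-0.419257, 0.3665, -0.852143)–(-0.872296, 0.3665, -0.399104)  len=0.6407
  (v0,v10,v11) [+--] → (-0.872296, 0.3665, -0.399104)–(-0.872296, 0.3665, 0.399104)  len=0.7982
  (v1,v5,v9) [++-] → (0.419257, 0.3665, 0.852143)–(0.872296, 0.3665, 0.399104)  len=0.6407
  (v5,v11,v4) [+--] → (-0.419257, 0.3665, 0.852143)–(0, 0.3665, 1.0123)  len=0.4488
  (v10,v7,v6) [-+-] → (-0.419257, 0.3665, -0.852143)–(0, 0.3665, -1.0123)  len=0.4488
  (v7,v1,v8) [++-] → (0.872296, 0.3665, -0.399104)–(0.419257, 0.3665, -0.852143)  len=0.6407
  (v4,v9,v5) [--+] → (0.419257, 0.3665, 0.852143)–(0, 0.3665, 1.0123)  len=0.4488
  (v8,v6,v7) [--+] → (0, 0.3665, -1.0123)–(0.419257, 0.3665, -0.852143)  len=0.4488
  (v9,v8,v1) [--+] → (0.872296, 0.3665, -0.399104)–(0.872296, 0.3665, 0.399104)  len=0.7982

Chained into 1 loop(s):
  loop 1: 10 segments, perimeter = 5.9544
Total perimeter = 5.954

loops=1 perimeter=5.954


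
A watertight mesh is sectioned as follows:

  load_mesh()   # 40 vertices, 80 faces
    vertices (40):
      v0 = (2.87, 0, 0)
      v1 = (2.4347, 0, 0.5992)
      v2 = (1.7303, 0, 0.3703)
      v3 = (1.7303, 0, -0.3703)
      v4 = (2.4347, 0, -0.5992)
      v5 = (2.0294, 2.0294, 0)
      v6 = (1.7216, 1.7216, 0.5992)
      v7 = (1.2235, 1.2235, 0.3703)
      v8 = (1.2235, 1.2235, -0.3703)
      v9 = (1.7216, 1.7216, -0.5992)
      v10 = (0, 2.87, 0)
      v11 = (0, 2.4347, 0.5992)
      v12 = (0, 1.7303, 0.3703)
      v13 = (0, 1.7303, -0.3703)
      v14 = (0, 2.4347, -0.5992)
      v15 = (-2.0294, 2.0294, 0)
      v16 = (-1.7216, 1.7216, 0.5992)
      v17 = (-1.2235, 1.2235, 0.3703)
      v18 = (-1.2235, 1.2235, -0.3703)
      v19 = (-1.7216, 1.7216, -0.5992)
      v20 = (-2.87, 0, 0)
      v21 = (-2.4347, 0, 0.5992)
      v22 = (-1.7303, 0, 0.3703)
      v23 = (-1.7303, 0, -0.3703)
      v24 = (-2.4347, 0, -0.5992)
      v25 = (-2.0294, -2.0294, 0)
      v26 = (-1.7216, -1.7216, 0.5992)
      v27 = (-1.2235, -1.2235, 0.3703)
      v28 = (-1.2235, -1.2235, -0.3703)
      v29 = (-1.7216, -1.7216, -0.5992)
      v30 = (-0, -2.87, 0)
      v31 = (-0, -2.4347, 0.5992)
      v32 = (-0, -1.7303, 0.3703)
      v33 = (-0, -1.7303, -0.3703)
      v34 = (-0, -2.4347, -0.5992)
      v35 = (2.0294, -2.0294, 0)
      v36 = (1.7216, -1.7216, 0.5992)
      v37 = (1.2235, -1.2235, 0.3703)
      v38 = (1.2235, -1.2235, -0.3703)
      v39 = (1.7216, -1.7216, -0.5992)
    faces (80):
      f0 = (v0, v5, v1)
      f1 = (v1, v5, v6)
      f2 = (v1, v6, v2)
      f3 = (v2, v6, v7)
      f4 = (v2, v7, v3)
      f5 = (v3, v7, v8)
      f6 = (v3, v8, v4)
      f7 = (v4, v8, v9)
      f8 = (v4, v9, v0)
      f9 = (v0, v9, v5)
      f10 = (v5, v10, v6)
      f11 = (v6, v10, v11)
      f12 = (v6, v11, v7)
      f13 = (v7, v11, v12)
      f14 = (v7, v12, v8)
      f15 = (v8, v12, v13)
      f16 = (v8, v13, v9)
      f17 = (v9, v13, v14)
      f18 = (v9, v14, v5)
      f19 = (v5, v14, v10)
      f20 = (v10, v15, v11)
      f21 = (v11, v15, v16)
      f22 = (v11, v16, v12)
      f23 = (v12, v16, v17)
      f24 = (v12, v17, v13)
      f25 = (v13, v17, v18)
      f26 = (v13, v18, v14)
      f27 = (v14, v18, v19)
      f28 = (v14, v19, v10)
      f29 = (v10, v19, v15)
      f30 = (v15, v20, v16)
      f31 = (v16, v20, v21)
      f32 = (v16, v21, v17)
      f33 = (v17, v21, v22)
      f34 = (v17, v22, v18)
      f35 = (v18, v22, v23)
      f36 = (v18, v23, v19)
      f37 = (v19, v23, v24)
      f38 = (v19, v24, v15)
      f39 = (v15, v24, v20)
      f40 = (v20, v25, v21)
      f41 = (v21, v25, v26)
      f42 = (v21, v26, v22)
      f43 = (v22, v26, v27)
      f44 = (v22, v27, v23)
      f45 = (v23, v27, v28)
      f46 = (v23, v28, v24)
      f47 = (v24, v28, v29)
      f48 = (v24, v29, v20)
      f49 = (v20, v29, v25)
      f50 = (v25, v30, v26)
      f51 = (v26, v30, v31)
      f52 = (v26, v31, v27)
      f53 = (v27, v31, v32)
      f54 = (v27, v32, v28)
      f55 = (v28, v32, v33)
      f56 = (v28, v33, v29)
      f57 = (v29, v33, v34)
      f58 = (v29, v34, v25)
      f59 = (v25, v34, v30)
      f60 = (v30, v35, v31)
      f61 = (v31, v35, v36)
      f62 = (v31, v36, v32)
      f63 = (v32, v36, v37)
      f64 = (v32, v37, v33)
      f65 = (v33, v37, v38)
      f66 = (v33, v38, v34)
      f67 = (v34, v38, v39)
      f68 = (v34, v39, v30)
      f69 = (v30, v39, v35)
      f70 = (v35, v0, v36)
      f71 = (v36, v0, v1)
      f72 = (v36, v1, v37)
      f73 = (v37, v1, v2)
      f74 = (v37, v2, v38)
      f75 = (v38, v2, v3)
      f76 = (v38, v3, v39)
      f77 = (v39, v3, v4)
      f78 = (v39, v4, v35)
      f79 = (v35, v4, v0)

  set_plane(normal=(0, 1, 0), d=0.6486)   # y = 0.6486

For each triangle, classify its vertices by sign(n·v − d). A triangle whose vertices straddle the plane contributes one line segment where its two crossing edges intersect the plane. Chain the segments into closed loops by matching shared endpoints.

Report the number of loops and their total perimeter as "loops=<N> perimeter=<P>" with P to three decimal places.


Straddling triangles (20 of 80):
  (v0,v5,v1) [-+-] → (2.60134, 0.6486, 0)–(2.30517, 0.6486, 0.407695)  len=0.5039
  (v1,v5,v6) [-++] → (2.30517, 0.6486, 0.407695)–(2.16604, 0.6486, 0.5992)  len=0.2367
  (v1,v6,v2) [-+-] → (2.16604, 0.6486, 0.5992)–(1.72702, 0.6486, 0.456536)  len=0.4616
  (v2,v6,v7) [-++] → (1.72702, 0.6486, 0.456536)–(1.46164, 0.6486, 0.3703)  len=0.2790
  (v2,v7,v3) [-+-] → (1.46164, 0.6486, 0.3703)–(1.46164, 0.6486, 0.0223058)  len=0.3480
  (v3,v7,v8) [-++] → (1.46164, 0.6486, 0.0223058)–(1.46164, 0.6486, -0.3703)  len=0.3926
  (v3,v8,v4) [-+-] → (1.46164, 0.6486, -0.3703)–(1.79262, 0.6486, -0.477856)  len=0.3480
  (v4,v8,v9) [-++] → (1.79262, 0.6486, -0.477856)–(2.16604, 0.6486, -0.5992)  len=0.3926
  (v4,v9,v0) [-+-] → (2.16604, 0.6486, -0.5992)–(2.43735, 0.6486, -0.225744)  len=0.4616
  (v0,v9,v5) [-++] → (2.43735, 0.6486, -0.225744)–(2.60134, 0.6486, 0)  len=0.2790
  (v15,v20,v16) [+-+] → (-2.60134, 0.6486, 0)–(-2.43735, 0.6486, 0.225744)  len=0.2790
  (v16,v20,v21) [+--] → (-2.43735, 0.6486, 0.225744)–(-2.16604, 0.6486, 0.5992)  len=0.4616
  (v16,v21,v17) [+-+] → (-2.16604, 0.6486, 0.5992)–(-1.79262, 0.6486, 0.477856)  len=0.3926
  (v17,v21,v22) [+--] → (-1.79262, 0.6486, 0.477856)–(-1.46164, 0.6486, 0.3703)  len=0.3480
  (v17,v22,v18) [+-+] → (-1.46164, 0.6486, 0.3703)–(-1.46164, 0.6486, -0.0223058)  len=0.3926
  (v18,v22,v23) [+--] → (-1.46164, 0.6486, -0.0223058)–(-1.46164, 0.6486, -0.3703)  len=0.3480
  (v18,v23,v19) [+-+] → (-1.46164, 0.6486, -0.3703)–(-1.72702, 0.6486, -0.456536)  len=0.2790
  (v19,v23,v24) [+--] → (-1.72702, 0.6486, -0.456536)–(-2.16604, 0.6486, -0.5992)  len=0.4616
  (v19,v24,v15) [+-+] → (-2.16604, 0.6486, -0.5992)–(-2.30517, 0.6486, -0.407695)  len=0.2367
  (v15,v24,v20) [+--] → (-2.30517, 0.6486, -0.407695)–(-2.60134, 0.6486, 0)  len=0.5039

Chained into 2 loop(s):
  loop 1: 10 segments, perimeter = 3.7032
  loop 2: 10 segments, perimeter = 3.7032
Total perimeter = 7.406

loops=2 perimeter=7.406


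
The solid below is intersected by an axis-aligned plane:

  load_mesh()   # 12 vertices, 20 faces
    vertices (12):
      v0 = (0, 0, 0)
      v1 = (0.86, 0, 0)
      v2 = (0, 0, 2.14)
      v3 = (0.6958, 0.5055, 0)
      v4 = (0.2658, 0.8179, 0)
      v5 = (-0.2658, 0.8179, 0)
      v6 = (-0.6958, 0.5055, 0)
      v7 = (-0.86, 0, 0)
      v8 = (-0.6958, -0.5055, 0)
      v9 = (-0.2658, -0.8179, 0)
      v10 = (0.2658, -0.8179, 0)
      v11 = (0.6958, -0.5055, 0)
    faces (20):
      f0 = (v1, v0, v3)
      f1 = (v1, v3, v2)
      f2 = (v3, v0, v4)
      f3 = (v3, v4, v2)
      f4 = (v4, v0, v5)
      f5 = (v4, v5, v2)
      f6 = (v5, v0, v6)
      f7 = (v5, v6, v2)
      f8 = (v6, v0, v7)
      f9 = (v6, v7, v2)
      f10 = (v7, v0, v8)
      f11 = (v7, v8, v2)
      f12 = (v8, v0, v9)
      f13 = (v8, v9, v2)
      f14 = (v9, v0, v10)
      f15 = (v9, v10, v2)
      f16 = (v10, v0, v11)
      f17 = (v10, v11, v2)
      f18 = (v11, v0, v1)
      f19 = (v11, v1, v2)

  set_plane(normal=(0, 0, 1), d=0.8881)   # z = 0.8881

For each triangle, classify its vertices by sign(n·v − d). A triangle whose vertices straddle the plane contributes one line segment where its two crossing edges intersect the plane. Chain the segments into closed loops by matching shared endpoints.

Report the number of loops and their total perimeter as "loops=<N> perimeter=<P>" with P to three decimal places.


loops=1 perimeter=3.109

Straddling triangles (10 of 20):
  (v1,v3,v2) [--+] → (0.407043, 0.295717, 0.8881)–(0.5031, 0, 0.8881)  len=0.3109
  (v3,v4,v2) [--+] → (0.155493, 0.478471, 0.8881)–(0.407043, 0.295717, 0.8881)  len=0.3109
  (v4,v5,v2) [--+] → (-0.155493, 0.478471, 0.8881)–(0.155493, 0.478471, 0.8881)  len=0.3110
  (v5,v6,v2) [--+] → (-0.407043, 0.295717, 0.8881)–(-0.155493, 0.478471, 0.8881)  len=0.3109
  (v6,v7,v2) [--+] → (-0.5031, 0, 0.8881)–(-0.407043, 0.295717, 0.8881)  len=0.3109
  (v7,v8,v2) [--+] → (-0.407043, -0.295717, 0.8881)–(-0.5031, 0, 0.8881)  len=0.3109
  (v8,v9,v2) [--+] → (-0.155493, -0.478471, 0.8881)–(-0.407043, -0.295717, 0.8881)  len=0.3109
  (v9,v10,v2) [--+] → (0.155493, -0.478471, 0.8881)–(-0.155493, -0.478471, 0.8881)  len=0.3110
  (v10,v11,v2) [--+] → (0.407043, -0.295717, 0.8881)–(0.155493, -0.478471, 0.8881)  len=0.3109
  (v11,v1,v2) [--+] → (0.5031, 0, 0.8881)–(0.407043, -0.295717, 0.8881)  len=0.3109

Chained into 1 loop(s):
  loop 1: 10 segments, perimeter = 3.1094
Total perimeter = 3.109


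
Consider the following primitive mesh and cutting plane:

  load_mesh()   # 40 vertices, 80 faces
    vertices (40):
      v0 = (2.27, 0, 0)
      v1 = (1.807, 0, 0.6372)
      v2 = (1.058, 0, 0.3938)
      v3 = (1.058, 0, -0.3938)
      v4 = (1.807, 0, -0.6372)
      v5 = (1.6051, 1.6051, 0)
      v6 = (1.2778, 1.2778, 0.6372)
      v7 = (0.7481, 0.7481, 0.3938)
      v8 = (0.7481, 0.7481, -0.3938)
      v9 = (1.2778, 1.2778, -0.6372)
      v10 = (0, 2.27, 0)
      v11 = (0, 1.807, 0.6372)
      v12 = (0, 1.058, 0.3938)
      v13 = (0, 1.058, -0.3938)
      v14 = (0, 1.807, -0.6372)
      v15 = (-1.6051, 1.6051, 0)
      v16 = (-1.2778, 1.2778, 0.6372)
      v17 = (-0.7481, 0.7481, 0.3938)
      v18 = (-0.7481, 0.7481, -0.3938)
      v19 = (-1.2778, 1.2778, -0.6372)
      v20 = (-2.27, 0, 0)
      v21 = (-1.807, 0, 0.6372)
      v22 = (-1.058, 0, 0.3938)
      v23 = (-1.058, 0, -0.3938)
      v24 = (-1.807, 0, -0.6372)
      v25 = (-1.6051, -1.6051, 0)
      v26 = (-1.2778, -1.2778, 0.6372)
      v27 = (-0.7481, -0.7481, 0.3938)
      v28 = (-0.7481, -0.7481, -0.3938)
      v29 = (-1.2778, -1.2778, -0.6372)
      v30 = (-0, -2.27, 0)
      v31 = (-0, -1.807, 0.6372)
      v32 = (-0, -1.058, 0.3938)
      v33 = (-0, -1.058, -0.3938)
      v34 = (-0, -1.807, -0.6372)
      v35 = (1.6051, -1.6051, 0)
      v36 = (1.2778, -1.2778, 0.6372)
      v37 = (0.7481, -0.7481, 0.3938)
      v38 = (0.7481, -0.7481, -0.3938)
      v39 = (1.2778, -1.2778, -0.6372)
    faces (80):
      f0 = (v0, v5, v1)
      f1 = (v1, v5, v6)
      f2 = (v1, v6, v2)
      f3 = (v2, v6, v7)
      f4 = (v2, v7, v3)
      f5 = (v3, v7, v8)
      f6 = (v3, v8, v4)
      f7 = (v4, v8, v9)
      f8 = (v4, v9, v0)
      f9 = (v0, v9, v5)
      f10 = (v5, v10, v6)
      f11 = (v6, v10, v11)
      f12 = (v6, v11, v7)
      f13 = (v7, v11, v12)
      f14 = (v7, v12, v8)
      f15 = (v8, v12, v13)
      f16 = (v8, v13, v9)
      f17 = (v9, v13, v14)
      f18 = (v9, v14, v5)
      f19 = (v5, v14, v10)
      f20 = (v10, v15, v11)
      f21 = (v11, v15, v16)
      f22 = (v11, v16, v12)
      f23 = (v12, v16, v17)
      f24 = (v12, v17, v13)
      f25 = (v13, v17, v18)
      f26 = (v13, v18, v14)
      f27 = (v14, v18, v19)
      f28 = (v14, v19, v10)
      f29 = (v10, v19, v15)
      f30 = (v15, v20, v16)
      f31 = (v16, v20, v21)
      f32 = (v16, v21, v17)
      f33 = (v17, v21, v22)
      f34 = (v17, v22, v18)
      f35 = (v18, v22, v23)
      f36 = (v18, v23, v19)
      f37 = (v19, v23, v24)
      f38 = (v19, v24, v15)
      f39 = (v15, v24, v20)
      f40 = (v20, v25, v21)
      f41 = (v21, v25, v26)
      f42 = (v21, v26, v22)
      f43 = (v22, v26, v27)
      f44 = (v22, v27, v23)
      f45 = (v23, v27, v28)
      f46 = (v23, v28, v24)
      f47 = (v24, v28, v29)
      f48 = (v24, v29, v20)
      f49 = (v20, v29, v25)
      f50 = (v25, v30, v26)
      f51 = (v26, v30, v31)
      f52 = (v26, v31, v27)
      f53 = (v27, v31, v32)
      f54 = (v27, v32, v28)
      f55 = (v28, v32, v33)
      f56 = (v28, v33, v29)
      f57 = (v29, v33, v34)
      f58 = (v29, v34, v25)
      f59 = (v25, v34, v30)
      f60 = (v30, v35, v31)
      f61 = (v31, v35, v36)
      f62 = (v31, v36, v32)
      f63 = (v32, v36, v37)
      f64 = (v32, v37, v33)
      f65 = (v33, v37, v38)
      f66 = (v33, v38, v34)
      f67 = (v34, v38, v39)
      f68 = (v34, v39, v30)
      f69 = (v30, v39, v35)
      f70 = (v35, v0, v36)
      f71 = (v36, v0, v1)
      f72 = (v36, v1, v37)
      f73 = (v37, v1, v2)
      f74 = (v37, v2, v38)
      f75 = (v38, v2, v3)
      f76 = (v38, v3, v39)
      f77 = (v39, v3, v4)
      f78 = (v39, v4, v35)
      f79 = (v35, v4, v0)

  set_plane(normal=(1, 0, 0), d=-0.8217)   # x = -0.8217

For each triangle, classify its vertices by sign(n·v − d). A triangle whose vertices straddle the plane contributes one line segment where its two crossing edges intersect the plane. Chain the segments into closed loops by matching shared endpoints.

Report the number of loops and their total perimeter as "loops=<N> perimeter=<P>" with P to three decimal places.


Straddling triangles (24 of 80):
  (v10,v15,v11) [+-+] → (-0.8217, 1.92962, 0)–(-0.8217, 1.70364, 0.310998)  len=0.3844
  (v11,v15,v16) [+--] → (-0.8217, 1.70364, 0.310998)–(-0.8217, 1.46669, 0.6372)  len=0.4032
  (v11,v16,v12) [+-+] → (-0.8217, 1.46669, 0.6372)–(-0.8217, 1.19934, 0.55032)  len=0.2811
  (v12,v16,v17) [+-+] → (-0.8217, 1.19934, 0.55032)–(-0.8217, 0.8217, 0.42762)  len=0.3971
  (v14,v18,v19) [++-] → (-0.8217, 0.8217, -0.42762)–(-0.8217, 1.46669, -0.6372)  len=0.6782
  (v14,v19,v10) [+-+] → (-0.8217, 1.46669, -0.6372)–(-0.8217, 1.63196, -0.409757)  len=0.2811
  (v10,v19,v15) [+--] → (-0.8217, 1.63196, -0.409757)–(-0.8217, 1.92962, 0)  len=0.5065
  (v16,v21,v17) [--+] → (-0.8217, 0.696102, 0.410718)–(-0.8217, 0.8217, 0.42762)  len=0.1267
  (v17,v21,v22) [+--] → (-0.8217, 0.696102, 0.410718)–(-0.8217, 0.570429, 0.3938)  len=0.1268
  (v17,v22,v18) [+-+] → (-0.8217, 0.570429, 0.3938)–(-0.8217, 0.570429, -0.206748)  len=0.6005
  (v18,v22,v23) [+--] → (-0.8217, 0.570429, -0.206748)–(-0.8217, 0.570429, -0.3938)  len=0.1871
  (v18,v23,v19) [+--] → (-0.8217, 0.570429, -0.3938)–(-0.8217, 0.8217, -0.42762)  len=0.2535
  (v22,v26,v27) [--+] → (-0.8217, -0.8217, 0.42762)–(-0.8217, -0.570429, 0.3938)  len=0.2535
  (v22,v27,v23) [-+-] → (-0.8217, -0.570429, 0.3938)–(-0.8217, -0.570429, 0.206748)  len=0.1871
  (v23,v27,v28) [-++] → (-0.8217, -0.570429, 0.206748)–(-0.8217, -0.570429, -0.3938)  len=0.6005
  (v23,v28,v24) [-+-] → (-0.8217, -0.570429, -0.3938)–(-0.8217, -0.696102, -0.410718)  len=0.1268
  (v24,v28,v29) [-+-] → (-0.8217, -0.696102, -0.410718)–(-0.8217, -0.8217, -0.42762)  len=0.1267
  (v25,v30,v26) [-+-] → (-0.8217, -1.92962, 0)–(-0.8217, -1.63196, 0.409757)  len=0.5065
  (v26,v30,v31) [-++] → (-0.8217, -1.63196, 0.409757)–(-0.8217, -1.46669, 0.6372)  len=0.2811
  (v26,v31,v27) [-++] → (-0.8217, -1.46669, 0.6372)–(-0.8217, -0.8217, 0.42762)  len=0.6782
  (v28,v33,v29) [++-] → (-0.8217, -1.19934, -0.55032)–(-0.8217, -0.8217, -0.42762)  len=0.3971
  (v29,v33,v34) [-++] → (-0.8217, -1.19934, -0.55032)–(-0.8217, -1.46669, -0.6372)  len=0.2811
  (v29,v34,v25) [-+-] → (-0.8217, -1.46669, -0.6372)–(-0.8217, -1.70364, -0.310998)  len=0.4032
  (v25,v34,v30) [-++] → (-0.8217, -1.70364, -0.310998)–(-0.8217, -1.92962, 0)  len=0.3844

Chained into 2 loop(s):
  loop 1: 12 segments, perimeter = 4.2263
  loop 2: 12 segments, perimeter = 4.2263
Total perimeter = 8.453

loops=2 perimeter=8.453


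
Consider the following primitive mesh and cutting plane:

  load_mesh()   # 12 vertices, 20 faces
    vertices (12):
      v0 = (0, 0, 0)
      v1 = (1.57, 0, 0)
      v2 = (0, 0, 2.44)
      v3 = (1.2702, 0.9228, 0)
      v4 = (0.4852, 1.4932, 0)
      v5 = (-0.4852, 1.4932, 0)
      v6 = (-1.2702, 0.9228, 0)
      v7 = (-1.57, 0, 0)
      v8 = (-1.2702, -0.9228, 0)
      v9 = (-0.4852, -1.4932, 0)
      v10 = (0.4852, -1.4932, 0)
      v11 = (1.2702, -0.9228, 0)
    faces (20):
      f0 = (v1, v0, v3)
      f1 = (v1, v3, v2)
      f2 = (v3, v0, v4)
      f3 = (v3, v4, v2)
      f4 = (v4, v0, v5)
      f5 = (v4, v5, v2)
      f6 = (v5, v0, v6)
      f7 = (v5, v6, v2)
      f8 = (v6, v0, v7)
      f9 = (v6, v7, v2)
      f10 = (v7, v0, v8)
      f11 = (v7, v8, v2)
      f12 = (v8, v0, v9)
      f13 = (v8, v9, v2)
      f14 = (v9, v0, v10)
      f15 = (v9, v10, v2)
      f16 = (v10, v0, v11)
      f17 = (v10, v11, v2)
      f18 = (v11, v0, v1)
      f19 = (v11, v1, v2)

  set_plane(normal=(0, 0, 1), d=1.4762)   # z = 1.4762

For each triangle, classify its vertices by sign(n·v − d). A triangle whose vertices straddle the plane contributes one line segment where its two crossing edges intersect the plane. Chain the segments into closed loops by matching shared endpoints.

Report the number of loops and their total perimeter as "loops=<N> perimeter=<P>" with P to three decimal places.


Straddling triangles (10 of 20):
  (v1,v3,v2) [--+] → (0.501729, 0.364506, 1.4762)–(0.62015, 0, 1.4762)  len=0.3833
  (v3,v4,v2) [--+] → (0.191654, 0.589814, 1.4762)–(0.501729, 0.364506, 1.4762)  len=0.3833
  (v4,v5,v2) [--+] → (-0.191654, 0.589814, 1.4762)–(0.191654, 0.589814, 1.4762)  len=0.3833
  (v5,v6,v2) [--+] → (-0.501729, 0.364506, 1.4762)–(-0.191654, 0.589814, 1.4762)  len=0.3833
  (v6,v7,v2) [--+] → (-0.62015, 0, 1.4762)–(-0.501729, 0.364506, 1.4762)  len=0.3833
  (v7,v8,v2) [--+] → (-0.501729, -0.364506, 1.4762)–(-0.62015, 0, 1.4762)  len=0.3833
  (v8,v9,v2) [--+] → (-0.191654, -0.589814, 1.4762)–(-0.501729, -0.364506, 1.4762)  len=0.3833
  (v9,v10,v2) [--+] → (0.191654, -0.589814, 1.4762)–(-0.191654, -0.589814, 1.4762)  len=0.3833
  (v10,v11,v2) [--+] → (0.501729, -0.364506, 1.4762)–(0.191654, -0.589814, 1.4762)  len=0.3833
  (v11,v1,v2) [--+] → (0.62015, 0, 1.4762)–(0.501729, -0.364506, 1.4762)  len=0.3833

Chained into 1 loop(s):
  loop 1: 10 segments, perimeter = 3.8328
Total perimeter = 3.833

loops=1 perimeter=3.833


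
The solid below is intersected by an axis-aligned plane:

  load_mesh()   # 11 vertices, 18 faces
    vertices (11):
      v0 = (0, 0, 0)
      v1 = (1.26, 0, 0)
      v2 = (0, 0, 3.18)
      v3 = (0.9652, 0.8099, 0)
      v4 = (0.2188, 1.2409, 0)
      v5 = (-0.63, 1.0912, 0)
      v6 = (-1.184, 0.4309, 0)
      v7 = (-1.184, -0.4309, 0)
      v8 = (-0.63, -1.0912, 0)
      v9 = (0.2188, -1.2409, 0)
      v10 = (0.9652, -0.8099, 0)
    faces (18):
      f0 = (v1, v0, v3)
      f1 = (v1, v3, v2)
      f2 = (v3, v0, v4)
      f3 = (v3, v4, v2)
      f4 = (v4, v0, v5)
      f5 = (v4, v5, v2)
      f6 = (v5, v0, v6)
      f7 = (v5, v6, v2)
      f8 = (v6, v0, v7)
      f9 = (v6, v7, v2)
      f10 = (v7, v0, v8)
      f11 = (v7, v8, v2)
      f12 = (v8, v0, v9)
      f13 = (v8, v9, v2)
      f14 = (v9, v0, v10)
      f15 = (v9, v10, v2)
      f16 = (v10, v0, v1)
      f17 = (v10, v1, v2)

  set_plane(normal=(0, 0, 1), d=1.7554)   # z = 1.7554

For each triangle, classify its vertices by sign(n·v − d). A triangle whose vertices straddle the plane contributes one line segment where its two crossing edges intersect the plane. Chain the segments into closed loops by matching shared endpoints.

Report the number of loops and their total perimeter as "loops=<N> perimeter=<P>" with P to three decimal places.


Straddling triangles (9 of 18):
  (v1,v3,v2) [--+] → (0.432397, 0.362825, 1.7554)–(0.564464, 0, 1.7554)  len=0.3861
  (v3,v4,v2) [--+] → (0.0980196, 0.555908, 1.7554)–(0.432397, 0.362825, 1.7554)  len=0.3861
  (v4,v5,v2) [--+] → (-0.282232, 0.488844, 1.7554)–(0.0980196, 0.555908, 1.7554)  len=0.3861
  (v5,v6,v2) [--+] → (-0.530417, 0.193038, 1.7554)–(-0.282232, 0.488844, 1.7554)  len=0.3861
  (v6,v7,v2) [--+] → (-0.530417, -0.193038, 1.7554)–(-0.530417, 0.193038, 1.7554)  len=0.3861
  (v7,v8,v2) [--+] → (-0.282232, -0.488844, 1.7554)–(-0.530417, -0.193038, 1.7554)  len=0.3861
  (v8,v9,v2) [--+] → (0.0980196, -0.555908, 1.7554)–(-0.282232, -0.488844, 1.7554)  len=0.3861
  (v9,v10,v2) [--+] → (0.432397, -0.362825, 1.7554)–(0.0980196, -0.555908, 1.7554)  len=0.3861
  (v10,v1,v2) [--+] → (0.564464, 0, 1.7554)–(0.432397, -0.362825, 1.7554)  len=0.3861

Chained into 1 loop(s):
  loop 1: 9 segments, perimeter = 3.4750
Total perimeter = 3.475

loops=1 perimeter=3.475


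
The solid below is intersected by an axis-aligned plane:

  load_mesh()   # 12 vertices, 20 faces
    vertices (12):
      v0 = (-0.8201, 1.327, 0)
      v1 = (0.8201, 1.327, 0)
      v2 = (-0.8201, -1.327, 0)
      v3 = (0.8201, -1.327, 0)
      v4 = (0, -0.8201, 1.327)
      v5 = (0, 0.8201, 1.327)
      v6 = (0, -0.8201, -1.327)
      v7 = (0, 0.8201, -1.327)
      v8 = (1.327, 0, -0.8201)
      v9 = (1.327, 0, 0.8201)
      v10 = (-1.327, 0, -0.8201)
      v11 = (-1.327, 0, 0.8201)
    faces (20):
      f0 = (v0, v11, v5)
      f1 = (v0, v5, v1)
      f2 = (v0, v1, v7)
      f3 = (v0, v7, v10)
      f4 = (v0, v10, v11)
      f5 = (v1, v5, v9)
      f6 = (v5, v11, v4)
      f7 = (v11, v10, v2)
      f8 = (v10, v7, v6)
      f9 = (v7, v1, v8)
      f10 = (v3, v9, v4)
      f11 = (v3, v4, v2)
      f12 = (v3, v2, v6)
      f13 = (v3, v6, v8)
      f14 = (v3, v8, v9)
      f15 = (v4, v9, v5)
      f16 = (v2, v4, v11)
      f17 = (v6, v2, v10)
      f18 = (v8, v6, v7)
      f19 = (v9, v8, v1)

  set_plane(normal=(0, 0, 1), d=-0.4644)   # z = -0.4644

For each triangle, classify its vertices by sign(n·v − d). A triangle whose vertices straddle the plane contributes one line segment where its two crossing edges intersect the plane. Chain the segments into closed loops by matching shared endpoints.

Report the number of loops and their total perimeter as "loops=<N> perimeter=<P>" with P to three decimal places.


loops=1 perimeter=7.844

Straddling triangles (10 of 20):
  (v0,v1,v7) [++-] → (0.533096, 1.1496, -0.4644)–(-0.533096, 1.1496, -0.4644)  len=1.0662
  (v0,v7,v10) [+--] → (-0.533096, 1.1496, -0.4644)–(-1.10714, 0.575557, -0.4644)  len=0.8118
  (v0,v10,v11) [+-+] → (-1.10714, 0.575557, -0.4644)–(-1.327, 0, -0.4644)  len=0.6161
  (v11,v10,v2) [+-+] → (-1.327, 0, -0.4644)–(-1.10714, -0.575557, -0.4644)  len=0.6161
  (v7,v1,v8) [-+-] → (0.533096, 1.1496, -0.4644)–(1.10714, 0.575557, -0.4644)  len=0.8118
  (v3,v2,v6) [++-] → (-0.533096, -1.1496, -0.4644)–(0.533096, -1.1496, -0.4644)  len=1.0662
  (v3,v6,v8) [+--] → (0.533096, -1.1496, -0.4644)–(1.10714, -0.575557, -0.4644)  len=0.8118
  (v3,v8,v9) [+-+] → (1.10714, -0.575557, -0.4644)–(1.327, 0, -0.4644)  len=0.6161
  (v6,v2,v10) [-+-] → (-0.533096, -1.1496, -0.4644)–(-1.10714, -0.575557, -0.4644)  len=0.8118
  (v9,v8,v1) [+-+] → (1.327, 0, -0.4644)–(1.10714, 0.575557, -0.4644)  len=0.6161

Chained into 1 loop(s):
  loop 1: 10 segments, perimeter = 7.8442
Total perimeter = 7.844


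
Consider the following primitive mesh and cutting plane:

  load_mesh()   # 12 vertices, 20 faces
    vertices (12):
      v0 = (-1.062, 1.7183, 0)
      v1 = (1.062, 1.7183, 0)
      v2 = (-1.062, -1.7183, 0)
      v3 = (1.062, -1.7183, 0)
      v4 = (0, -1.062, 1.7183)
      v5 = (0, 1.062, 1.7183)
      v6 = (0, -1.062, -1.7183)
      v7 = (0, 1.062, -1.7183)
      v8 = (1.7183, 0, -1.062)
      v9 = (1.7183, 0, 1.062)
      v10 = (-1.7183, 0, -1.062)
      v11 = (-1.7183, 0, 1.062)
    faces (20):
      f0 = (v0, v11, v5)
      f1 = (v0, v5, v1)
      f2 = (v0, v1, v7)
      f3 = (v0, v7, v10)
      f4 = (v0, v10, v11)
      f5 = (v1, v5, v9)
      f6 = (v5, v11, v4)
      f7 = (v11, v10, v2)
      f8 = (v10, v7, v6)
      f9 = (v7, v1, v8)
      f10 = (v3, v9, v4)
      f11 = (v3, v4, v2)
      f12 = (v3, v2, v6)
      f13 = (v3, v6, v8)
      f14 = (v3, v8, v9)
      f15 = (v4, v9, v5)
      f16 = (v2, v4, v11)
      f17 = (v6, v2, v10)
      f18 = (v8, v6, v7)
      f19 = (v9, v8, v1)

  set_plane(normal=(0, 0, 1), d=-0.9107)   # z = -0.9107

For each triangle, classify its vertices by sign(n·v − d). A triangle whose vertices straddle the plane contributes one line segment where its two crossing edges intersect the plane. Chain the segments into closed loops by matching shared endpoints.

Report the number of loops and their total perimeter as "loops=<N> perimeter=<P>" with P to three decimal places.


Straddling triangles (10 of 20):
  (v0,v1,v7) [++-] → (0.499139, 1.37046, -0.9107)–(-0.499139, 1.37046, -0.9107)  len=0.9983
  (v0,v7,v10) [+--] → (-0.499139, 1.37046, -0.9107)–(-1.6248, 0.244801, -0.9107)  len=1.5919
  (v0,v10,v11) [+-+] → (-1.6248, 0.244801, -0.9107)–(-1.7183, 0, -0.9107)  len=0.2620
  (v11,v10,v2) [+-+] → (-1.7183, 0, -0.9107)–(-1.6248, -0.244801, -0.9107)  len=0.2620
  (v7,v1,v8) [-+-] → (0.499139, 1.37046, -0.9107)–(1.6248, 0.244801, -0.9107)  len=1.5919
  (v3,v2,v6) [++-] → (-0.499139, -1.37046, -0.9107)–(0.499139, -1.37046, -0.9107)  len=0.9983
  (v3,v6,v8) [+--] → (0.499139, -1.37046, -0.9107)–(1.6248, -0.244801, -0.9107)  len=1.5919
  (v3,v8,v9) [+-+] → (1.6248, -0.244801, -0.9107)–(1.7183, 0, -0.9107)  len=0.2620
  (v6,v2,v10) [-+-] → (-0.499139, -1.37046, -0.9107)–(-1.6248, -0.244801, -0.9107)  len=1.5919
  (v9,v8,v1) [+-+] → (1.7183, 0, -0.9107)–(1.6248, 0.244801, -0.9107)  len=0.2620

Chained into 1 loop(s):
  loop 1: 10 segments, perimeter = 9.4124
Total perimeter = 9.412

loops=1 perimeter=9.412


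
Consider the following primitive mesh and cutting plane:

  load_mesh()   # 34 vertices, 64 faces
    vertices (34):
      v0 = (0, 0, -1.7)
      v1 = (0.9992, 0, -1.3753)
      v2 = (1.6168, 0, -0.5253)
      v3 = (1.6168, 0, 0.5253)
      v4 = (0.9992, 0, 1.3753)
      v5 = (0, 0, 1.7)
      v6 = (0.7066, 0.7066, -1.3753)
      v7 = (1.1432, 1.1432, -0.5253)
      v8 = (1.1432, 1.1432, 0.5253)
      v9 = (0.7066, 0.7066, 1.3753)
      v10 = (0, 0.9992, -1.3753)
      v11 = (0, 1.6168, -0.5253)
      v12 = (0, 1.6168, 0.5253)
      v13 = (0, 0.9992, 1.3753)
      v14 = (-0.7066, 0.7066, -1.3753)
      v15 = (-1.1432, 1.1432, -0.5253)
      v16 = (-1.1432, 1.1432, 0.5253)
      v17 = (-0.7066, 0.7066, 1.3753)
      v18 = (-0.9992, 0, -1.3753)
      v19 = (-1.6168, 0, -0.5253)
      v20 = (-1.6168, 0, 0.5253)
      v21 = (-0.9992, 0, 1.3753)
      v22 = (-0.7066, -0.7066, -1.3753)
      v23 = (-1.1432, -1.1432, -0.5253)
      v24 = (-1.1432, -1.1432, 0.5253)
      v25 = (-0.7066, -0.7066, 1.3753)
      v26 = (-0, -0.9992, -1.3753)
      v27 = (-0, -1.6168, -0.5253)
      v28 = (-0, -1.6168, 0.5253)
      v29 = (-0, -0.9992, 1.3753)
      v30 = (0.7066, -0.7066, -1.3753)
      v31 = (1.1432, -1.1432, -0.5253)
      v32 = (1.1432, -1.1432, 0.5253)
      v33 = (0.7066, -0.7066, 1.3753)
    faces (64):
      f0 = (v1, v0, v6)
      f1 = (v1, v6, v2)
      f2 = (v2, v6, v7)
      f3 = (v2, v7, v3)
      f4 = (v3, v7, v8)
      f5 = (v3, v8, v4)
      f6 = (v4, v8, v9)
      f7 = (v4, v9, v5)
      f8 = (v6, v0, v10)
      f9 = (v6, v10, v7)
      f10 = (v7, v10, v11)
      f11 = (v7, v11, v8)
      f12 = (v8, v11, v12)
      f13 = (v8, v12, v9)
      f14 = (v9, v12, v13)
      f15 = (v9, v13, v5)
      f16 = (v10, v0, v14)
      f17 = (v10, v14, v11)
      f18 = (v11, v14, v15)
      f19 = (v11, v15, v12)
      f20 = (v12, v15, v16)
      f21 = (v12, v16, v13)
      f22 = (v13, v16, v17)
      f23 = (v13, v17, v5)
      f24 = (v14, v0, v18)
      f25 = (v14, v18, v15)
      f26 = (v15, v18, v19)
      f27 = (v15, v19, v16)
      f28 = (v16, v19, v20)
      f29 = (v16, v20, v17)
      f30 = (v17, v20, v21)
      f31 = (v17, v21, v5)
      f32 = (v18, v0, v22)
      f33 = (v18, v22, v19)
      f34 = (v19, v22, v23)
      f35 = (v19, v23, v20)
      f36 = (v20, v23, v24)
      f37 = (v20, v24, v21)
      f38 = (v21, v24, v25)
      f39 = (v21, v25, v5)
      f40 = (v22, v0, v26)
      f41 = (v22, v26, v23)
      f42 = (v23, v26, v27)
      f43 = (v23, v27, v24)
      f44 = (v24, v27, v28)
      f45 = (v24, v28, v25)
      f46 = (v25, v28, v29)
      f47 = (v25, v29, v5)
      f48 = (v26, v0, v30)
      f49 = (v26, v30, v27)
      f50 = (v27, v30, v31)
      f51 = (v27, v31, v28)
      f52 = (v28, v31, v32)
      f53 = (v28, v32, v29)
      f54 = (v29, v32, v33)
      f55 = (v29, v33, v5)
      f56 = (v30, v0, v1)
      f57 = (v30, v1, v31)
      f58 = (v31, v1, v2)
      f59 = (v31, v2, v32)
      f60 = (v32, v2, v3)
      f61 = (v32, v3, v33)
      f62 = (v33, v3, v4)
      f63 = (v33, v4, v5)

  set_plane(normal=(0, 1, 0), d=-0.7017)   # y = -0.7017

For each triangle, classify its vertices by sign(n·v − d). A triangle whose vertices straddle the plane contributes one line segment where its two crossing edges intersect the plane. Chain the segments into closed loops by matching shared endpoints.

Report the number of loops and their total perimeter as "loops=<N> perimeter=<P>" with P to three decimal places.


loops=1 perimeter=9.165

Straddling triangles (20 of 64):
  (v18,v0,v22) [++-] → (-0.7017, -0.7017, -1.37755)–(-0.708629, -0.7017, -1.3753)  len=0.0073
  (v18,v22,v19) [+-+] → (-0.708629, -0.7017, -1.3753)–(-0.712912, -0.7017, -1.36941)  len=0.0073
  (v19,v22,v23) [+--] → (-0.712912, -0.7017, -1.36941)–(-1.3261, -0.7017, -0.5253)  len=1.0433
  (v19,v23,v20) [+-+] → (-1.3261, -0.7017, -0.5253)–(-1.3261, -0.7017, -0.119562)  len=0.4057
  (v20,v23,v24) [+--] → (-1.3261, -0.7017, -0.119562)–(-1.3261, -0.7017, 0.5253)  len=0.6449
  (v20,v24,v21) [+-+] → (-1.3261, -0.7017, 0.5253)–(-1.08759, -0.7017, 0.853567)  len=0.4058
  (v21,v24,v25) [+--] → (-1.08759, -0.7017, 0.853567)–(-0.708629, -0.7017, 1.3753)  len=0.6448
  (v21,v25,v5) [+-+] → (-0.708629, -0.7017, 1.3753)–(-0.7017, -0.7017, 1.37755)  len=0.0073
  (v22,v0,v26) [-+-] → (-0.7017, -0.7017, -1.37755)–(0, -0.7017, -1.47198)  len=0.7080
  (v25,v29,v5) [--+] → (0, -0.7017, 1.47198)–(-0.7017, -0.7017, 1.37755)  len=0.7080
  (v26,v0,v30) [-+-] → (0, -0.7017, -1.47198)–(0.7017, -0.7017, -1.37755)  len=0.7080
  (v29,v33,v5) [--+] → (0.7017, -0.7017, 1.37755)–(0, -0.7017, 1.47198)  len=0.7080
  (v30,v0,v1) [-++] → (0.7017, -0.7017, -1.37755)–(0.708629, -0.7017, -1.3753)  len=0.0073
  (v30,v1,v31) [-+-] → (0.708629, -0.7017, -1.3753)–(1.08759, -0.7017, -0.853567)  len=0.6448
  (v31,v1,v2) [-++] → (1.08759, -0.7017, -0.853567)–(1.3261, -0.7017, -0.5253)  len=0.4058
  (v31,v2,v32) [-+-] → (1.3261, -0.7017, -0.5253)–(1.3261, -0.7017, 0.119562)  len=0.6449
  (v32,v2,v3) [-++] → (1.3261, -0.7017, 0.119562)–(1.3261, -0.7017, 0.5253)  len=0.4057
  (v32,v3,v33) [-+-] → (1.3261, -0.7017, 0.5253)–(0.712912, -0.7017, 1.36941)  len=1.0433
  (v33,v3,v4) [-++] → (0.712912, -0.7017, 1.36941)–(0.708629, -0.7017, 1.3753)  len=0.0073
  (v33,v4,v5) [-++] → (0.708629, -0.7017, 1.3753)–(0.7017, -0.7017, 1.37755)  len=0.0073

Chained into 1 loop(s):
  loop 1: 20 segments, perimeter = 9.1649
Total perimeter = 9.165


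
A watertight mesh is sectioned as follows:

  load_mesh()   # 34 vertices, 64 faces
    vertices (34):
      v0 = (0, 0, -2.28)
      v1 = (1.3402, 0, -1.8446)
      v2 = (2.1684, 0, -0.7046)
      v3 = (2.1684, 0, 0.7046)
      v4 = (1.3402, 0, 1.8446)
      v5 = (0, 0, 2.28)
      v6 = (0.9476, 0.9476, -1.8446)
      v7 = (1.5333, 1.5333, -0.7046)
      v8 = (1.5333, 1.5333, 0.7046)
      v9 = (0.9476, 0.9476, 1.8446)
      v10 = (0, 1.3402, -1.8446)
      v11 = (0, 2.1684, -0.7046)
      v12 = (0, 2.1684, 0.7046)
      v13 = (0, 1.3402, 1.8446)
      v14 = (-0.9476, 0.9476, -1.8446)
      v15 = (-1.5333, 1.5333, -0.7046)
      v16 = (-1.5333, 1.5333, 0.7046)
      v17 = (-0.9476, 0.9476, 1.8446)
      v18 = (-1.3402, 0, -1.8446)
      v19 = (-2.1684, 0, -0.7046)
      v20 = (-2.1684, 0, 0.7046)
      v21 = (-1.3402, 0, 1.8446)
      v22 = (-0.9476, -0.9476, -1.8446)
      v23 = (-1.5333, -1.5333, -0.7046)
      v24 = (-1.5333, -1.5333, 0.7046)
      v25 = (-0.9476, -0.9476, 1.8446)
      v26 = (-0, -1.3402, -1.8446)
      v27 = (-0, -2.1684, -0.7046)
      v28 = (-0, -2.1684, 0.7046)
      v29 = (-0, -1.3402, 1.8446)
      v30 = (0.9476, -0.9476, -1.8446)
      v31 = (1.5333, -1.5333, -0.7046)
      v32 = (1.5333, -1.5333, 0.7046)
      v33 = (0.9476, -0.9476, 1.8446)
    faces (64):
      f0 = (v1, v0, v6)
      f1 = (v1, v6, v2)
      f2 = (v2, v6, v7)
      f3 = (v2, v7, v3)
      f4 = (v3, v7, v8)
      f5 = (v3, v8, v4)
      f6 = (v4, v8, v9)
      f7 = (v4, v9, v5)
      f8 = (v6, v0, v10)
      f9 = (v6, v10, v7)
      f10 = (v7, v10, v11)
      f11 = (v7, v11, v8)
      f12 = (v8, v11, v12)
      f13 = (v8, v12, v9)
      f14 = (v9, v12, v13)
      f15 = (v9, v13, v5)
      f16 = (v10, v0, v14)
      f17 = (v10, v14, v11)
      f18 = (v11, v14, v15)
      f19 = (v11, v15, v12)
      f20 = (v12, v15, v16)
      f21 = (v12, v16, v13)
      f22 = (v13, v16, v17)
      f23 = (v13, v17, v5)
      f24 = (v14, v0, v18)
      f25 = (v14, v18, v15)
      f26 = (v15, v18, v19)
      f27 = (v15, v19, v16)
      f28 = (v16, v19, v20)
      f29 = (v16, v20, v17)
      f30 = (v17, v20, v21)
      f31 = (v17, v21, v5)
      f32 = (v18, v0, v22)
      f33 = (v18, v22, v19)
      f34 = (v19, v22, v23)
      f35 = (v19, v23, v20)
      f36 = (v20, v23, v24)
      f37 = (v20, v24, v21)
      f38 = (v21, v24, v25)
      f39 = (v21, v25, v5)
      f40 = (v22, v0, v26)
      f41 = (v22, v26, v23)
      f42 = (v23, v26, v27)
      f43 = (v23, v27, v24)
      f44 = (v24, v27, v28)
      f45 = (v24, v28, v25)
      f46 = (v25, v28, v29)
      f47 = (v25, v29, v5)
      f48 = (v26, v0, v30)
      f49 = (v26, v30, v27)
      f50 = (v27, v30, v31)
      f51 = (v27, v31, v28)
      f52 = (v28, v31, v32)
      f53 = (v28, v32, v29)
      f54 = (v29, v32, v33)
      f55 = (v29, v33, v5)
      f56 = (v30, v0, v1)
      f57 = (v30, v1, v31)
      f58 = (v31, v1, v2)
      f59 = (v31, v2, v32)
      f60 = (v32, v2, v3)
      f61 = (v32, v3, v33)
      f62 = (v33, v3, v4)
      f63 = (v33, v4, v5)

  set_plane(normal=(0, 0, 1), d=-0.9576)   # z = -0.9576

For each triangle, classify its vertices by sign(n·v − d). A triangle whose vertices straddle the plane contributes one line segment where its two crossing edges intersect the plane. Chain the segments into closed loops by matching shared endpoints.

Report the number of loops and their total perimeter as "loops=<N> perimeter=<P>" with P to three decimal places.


loops=1 perimeter=12.152

Straddling triangles (16 of 64):
  (v1,v6,v2) [--+] → (1.89747, 0.210301, -0.9576)–(1.9846, 0, -0.9576)  len=0.2276
  (v2,v6,v7) [+-+] → (1.89747, 0.210301, -0.9576)–(1.40332, 1.40332, -0.9576)  len=1.2913
  (v6,v10,v7) [--+] → (1.19301, 1.49045, -0.9576)–(1.40332, 1.40332, -0.9576)  len=0.2276
  (v7,v10,v11) [+-+] → (1.19302, 1.49045, -0.9576)–(0, 1.9846, -0.9576)  len=1.2913
  (v10,v14,v11) [--+] → (-0.210301, 1.89747, -0.9576)–(0, 1.9846, -0.9576)  len=0.2276
  (v11,v14,v15) [+-+] → (-0.210301, 1.89747, -0.9576)–(-1.40332, 1.40332, -0.9576)  len=1.2913
  (v14,v18,v15) [--+] → (-1.49045, 1.19301, -0.9576)–(-1.40332, 1.40332, -0.9576)  len=0.2276
  (v15,v18,v19) [+-+] → (-1.49045, 1.19302, -0.9576)–(-1.9846, 0, -0.9576)  len=1.2913
  (v18,v22,v19) [--+] → (-1.89747, -0.210301, -0.9576)–(-1.9846, 0, -0.9576)  len=0.2276
  (v19,v22,v23) [+-+] → (-1.89747, -0.210301, -0.9576)–(-1.40332, -1.40332, -0.9576)  len=1.2913
  (v22,v26,v23) [--+] → (-1.19301, -1.49045, -0.9576)–(-1.40332, -1.40332, -0.9576)  len=0.2276
  (v23,v26,v27) [+-+] → (-1.19302, -1.49045, -0.9576)–(0, -1.9846, -0.9576)  len=1.2913
  (v26,v30,v27) [--+] → (0.210301, -1.89747, -0.9576)–(0, -1.9846, -0.9576)  len=0.2276
  (v27,v30,v31) [+-+] → (0.210301, -1.89747, -0.9576)–(1.40332, -1.40332, -0.9576)  len=1.2913
  (v30,v1,v31) [--+] → (1.49045, -1.19301, -0.9576)–(1.40332, -1.40332, -0.9576)  len=0.2276
  (v31,v1,v2) [+-+] → (1.49045, -1.19302, -0.9576)–(1.9846, 0, -0.9576)  len=1.2913

Chained into 1 loop(s):
  loop 1: 16 segments, perimeter = 12.1515
Total perimeter = 12.152
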